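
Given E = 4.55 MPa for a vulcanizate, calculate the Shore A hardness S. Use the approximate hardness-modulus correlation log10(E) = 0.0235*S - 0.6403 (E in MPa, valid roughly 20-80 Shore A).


log10(E) = 0.0235*S - 0.6403  =>  S = (log10(E) + 0.6403) / 0.0235
log10(4.55) = 0.658011
S = (0.658011 + 0.6403) / 0.0235 = 1.298311 / 0.0235
S = 55.2

Shore A = 55.2


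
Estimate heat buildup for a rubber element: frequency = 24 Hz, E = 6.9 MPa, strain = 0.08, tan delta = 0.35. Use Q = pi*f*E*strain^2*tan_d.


Q = pi * f * E * strain^2 * tan_d
= pi * 24 * 6.9 * 0.08^2 * 0.35
= pi * 24 * 6.9 * 0.0064 * 0.35
= 1.1654

Q = 1.1654


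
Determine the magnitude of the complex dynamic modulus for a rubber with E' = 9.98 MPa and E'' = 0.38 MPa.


|E*| = sqrt(E'^2 + E''^2)
= sqrt(9.98^2 + 0.38^2)
= sqrt(99.6004 + 0.1444)
= 9.987 MPa

9.987 MPa


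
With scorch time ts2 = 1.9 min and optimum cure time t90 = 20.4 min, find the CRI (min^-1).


CRI = 100 / (t90 - ts2)
= 100 / (20.4 - 1.9)
= 100 / 18.5
= 5.41 min^-1

5.41 min^-1


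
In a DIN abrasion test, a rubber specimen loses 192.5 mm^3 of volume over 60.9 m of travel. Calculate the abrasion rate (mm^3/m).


Rate = volume_loss / distance
= 192.5 / 60.9
= 3.161 mm^3/m

3.161 mm^3/m


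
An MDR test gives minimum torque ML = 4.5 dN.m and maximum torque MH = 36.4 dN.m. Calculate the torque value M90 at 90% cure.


M90 = ML + 0.9 * (MH - ML)
M90 = 4.5 + 0.9 * (36.4 - 4.5)
M90 = 4.5 + 0.9 * 31.9
M90 = 33.21 dN.m

33.21 dN.m


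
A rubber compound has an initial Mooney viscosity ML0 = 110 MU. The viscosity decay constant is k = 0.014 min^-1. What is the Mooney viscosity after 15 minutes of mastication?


ML = ML0 * exp(-k * t)
ML = 110 * exp(-0.014 * 15)
ML = 110 * 0.8106
ML = 89.16 MU

89.16 MU


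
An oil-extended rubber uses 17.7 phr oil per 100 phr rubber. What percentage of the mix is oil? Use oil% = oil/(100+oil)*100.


Oil % = oil / (100 + oil) * 100
= 17.7 / (100 + 17.7) * 100
= 17.7 / 117.7 * 100
= 15.04%

15.04%


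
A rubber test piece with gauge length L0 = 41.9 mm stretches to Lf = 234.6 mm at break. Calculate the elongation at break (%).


Elongation = (Lf - L0) / L0 * 100
= (234.6 - 41.9) / 41.9 * 100
= 192.7 / 41.9 * 100
= 459.9%

459.9%


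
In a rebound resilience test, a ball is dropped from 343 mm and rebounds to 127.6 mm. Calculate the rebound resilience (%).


Resilience = h_rebound / h_drop * 100
= 127.6 / 343 * 100
= 37.2%

37.2%


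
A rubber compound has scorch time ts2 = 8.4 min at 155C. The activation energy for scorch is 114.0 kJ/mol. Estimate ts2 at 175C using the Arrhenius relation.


Convert temperatures: T1 = 155 + 273.15 = 428.15 K, T2 = 175 + 273.15 = 448.15 K
ts2_new = 8.4 * exp(114000 / 8.314 * (1/448.15 - 1/428.15))
1/T2 - 1/T1 = -1.0423e-04
ts2_new = 2.01 min

2.01 min


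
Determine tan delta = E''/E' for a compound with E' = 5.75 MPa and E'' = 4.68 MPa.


tan delta = E'' / E'
= 4.68 / 5.75
= 0.8139

tan delta = 0.8139


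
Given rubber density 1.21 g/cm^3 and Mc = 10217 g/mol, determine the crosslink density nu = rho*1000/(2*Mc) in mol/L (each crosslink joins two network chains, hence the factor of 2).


nu = rho * 1000 / (2 * Mc)
nu = 1.21 * 1000 / (2 * 10217)
nu = 1210.0 / 20434
nu = 0.0592 mol/L

0.0592 mol/L


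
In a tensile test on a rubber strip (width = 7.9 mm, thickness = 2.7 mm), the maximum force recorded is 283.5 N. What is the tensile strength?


Area = width * thickness = 7.9 * 2.7 = 21.33 mm^2
TS = force / area = 283.5 / 21.33 = 13.29 MPa

13.29 MPa


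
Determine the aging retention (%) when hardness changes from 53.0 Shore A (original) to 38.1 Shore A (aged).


Retention = aged / original * 100
= 38.1 / 53.0 * 100
= 71.9%

71.9%


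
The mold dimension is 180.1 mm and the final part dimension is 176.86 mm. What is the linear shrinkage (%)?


Shrinkage = (mold - part) / mold * 100
= (180.1 - 176.86) / 180.1 * 100
= 3.24 / 180.1 * 100
= 1.8%

1.8%


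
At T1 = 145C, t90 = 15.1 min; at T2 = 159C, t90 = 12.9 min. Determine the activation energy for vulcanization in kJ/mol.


T1 = 418.15 K, T2 = 432.15 K
1/T1 - 1/T2 = 7.7475e-05
ln(t1/t2) = ln(15.1/12.9) = 0.1575
Ea = 8.314 * 0.1575 / 7.7475e-05 = 16898.1573 J/mol
Ea = 16.9 kJ/mol

16.9 kJ/mol


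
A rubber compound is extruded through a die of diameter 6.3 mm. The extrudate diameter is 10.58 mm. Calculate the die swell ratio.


Die swell ratio = D_extrudate / D_die
= 10.58 / 6.3
= 1.679

Die swell = 1.679


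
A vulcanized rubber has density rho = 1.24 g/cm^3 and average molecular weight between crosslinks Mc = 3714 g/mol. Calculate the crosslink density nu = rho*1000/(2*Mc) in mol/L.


nu = rho * 1000 / (2 * Mc)
nu = 1.24 * 1000 / (2 * 3714)
nu = 1240.0 / 7428
nu = 0.1669 mol/L

0.1669 mol/L


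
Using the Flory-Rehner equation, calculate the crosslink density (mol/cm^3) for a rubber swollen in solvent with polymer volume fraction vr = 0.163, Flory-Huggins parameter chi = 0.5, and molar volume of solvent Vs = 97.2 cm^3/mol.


ln(1 - vr) = ln(1 - 0.163) = -0.1779
Numerator = -((-0.1779) + 0.163 + 0.5 * 0.163^2) = 0.0016
Denominator = 97.2 * (0.163^(1/3) - 0.163/2) = 45.1742
nu = 0.0016 / 45.1742 = 3.6452e-05 mol/cm^3

3.6452e-05 mol/cm^3


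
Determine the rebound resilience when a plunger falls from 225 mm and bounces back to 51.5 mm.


Resilience = h_rebound / h_drop * 100
= 51.5 / 225 * 100
= 22.9%

22.9%


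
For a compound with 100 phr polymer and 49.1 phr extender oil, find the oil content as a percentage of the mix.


Oil % = oil / (100 + oil) * 100
= 49.1 / (100 + 49.1) * 100
= 49.1 / 149.1 * 100
= 32.93%

32.93%


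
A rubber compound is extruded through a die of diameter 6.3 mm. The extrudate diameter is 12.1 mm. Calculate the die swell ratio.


Die swell ratio = D_extrudate / D_die
= 12.1 / 6.3
= 1.921

Die swell = 1.921


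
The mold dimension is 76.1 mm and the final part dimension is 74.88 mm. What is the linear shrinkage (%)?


Shrinkage = (mold - part) / mold * 100
= (76.1 - 74.88) / 76.1 * 100
= 1.22 / 76.1 * 100
= 1.6%

1.6%


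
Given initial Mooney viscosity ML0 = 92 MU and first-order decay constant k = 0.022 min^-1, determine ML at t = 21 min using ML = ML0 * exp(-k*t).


ML = ML0 * exp(-k * t)
ML = 92 * exp(-0.022 * 21)
ML = 92 * 0.6300
ML = 57.96 MU

57.96 MU


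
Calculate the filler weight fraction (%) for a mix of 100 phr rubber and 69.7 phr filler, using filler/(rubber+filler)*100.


Filler % = filler / (rubber + filler) * 100
= 69.7 / (100 + 69.7) * 100
= 69.7 / 169.7 * 100
= 41.07%

41.07%


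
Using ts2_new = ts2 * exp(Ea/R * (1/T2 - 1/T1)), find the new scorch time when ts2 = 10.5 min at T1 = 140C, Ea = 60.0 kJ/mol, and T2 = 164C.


Convert temperatures: T1 = 140 + 273.15 = 413.15 K, T2 = 164 + 273.15 = 437.15 K
ts2_new = 10.5 * exp(60000 / 8.314 * (1/437.15 - 1/413.15))
1/T2 - 1/T1 = -1.3288e-04
ts2_new = 4.02 min

4.02 min


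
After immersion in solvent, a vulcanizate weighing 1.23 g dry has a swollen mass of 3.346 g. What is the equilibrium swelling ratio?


Q = W_swollen / W_dry
Q = 3.346 / 1.23
Q = 2.72

Q = 2.72


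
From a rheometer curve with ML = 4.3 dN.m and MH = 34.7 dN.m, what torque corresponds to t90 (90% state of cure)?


M90 = ML + 0.9 * (MH - ML)
M90 = 4.3 + 0.9 * (34.7 - 4.3)
M90 = 4.3 + 0.9 * 30.4
M90 = 31.66 dN.m

31.66 dN.m


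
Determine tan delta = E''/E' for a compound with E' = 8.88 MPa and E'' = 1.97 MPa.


tan delta = E'' / E'
= 1.97 / 8.88
= 0.2218

tan delta = 0.2218


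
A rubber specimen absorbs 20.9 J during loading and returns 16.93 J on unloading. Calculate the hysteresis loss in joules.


Hysteresis loss = loading - unloading
= 20.9 - 16.93
= 3.97 J

3.97 J


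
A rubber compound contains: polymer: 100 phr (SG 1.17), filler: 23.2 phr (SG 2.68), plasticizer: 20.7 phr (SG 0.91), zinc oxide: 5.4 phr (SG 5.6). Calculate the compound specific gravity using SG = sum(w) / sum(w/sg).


Sum of weights = 149.3
Volume contributions:
  polymer: 100/1.17 = 85.4701
  filler: 23.2/2.68 = 8.6567
  plasticizer: 20.7/0.91 = 22.7473
  zinc oxide: 5.4/5.6 = 0.9643
Sum of volumes = 117.8383
SG = 149.3 / 117.8383 = 1.267

SG = 1.267


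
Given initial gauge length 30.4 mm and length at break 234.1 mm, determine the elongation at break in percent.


Elongation = (Lf - L0) / L0 * 100
= (234.1 - 30.4) / 30.4 * 100
= 203.7 / 30.4 * 100
= 670.1%

670.1%


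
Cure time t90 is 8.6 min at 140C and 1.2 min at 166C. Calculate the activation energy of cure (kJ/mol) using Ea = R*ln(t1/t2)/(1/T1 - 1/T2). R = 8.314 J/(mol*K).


T1 = 413.15 K, T2 = 439.15 K
1/T1 - 1/T2 = 1.4330e-04
ln(t1/t2) = ln(8.6/1.2) = 1.9694
Ea = 8.314 * 1.9694 / 1.4330e-04 = 114261.5769 J/mol
Ea = 114.26 kJ/mol

114.26 kJ/mol


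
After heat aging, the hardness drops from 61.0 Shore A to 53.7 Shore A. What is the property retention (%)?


Retention = aged / original * 100
= 53.7 / 61.0 * 100
= 88.0%

88.0%


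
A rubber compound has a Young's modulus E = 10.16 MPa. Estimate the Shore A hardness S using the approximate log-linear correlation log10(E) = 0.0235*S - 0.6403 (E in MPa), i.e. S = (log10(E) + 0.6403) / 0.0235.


log10(E) = 0.0235*S - 0.6403  =>  S = (log10(E) + 0.6403) / 0.0235
log10(10.16) = 1.006894
S = (1.006894 + 0.6403) / 0.0235 = 1.647194 / 0.0235
S = 70.1

Shore A = 70.1


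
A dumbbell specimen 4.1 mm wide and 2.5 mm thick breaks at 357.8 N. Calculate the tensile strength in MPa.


Area = width * thickness = 4.1 * 2.5 = 10.25 mm^2
TS = force / area = 357.8 / 10.25 = 34.91 MPa

34.91 MPa


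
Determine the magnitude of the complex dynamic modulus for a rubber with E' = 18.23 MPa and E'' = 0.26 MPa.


|E*| = sqrt(E'^2 + E''^2)
= sqrt(18.23^2 + 0.26^2)
= sqrt(332.3329 + 0.0676)
= 18.232 MPa

18.232 MPa


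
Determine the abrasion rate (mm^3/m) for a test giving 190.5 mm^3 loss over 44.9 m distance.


Rate = volume_loss / distance
= 190.5 / 44.9
= 4.243 mm^3/m

4.243 mm^3/m


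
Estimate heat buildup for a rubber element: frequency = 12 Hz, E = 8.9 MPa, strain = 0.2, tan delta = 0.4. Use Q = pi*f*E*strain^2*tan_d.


Q = pi * f * E * strain^2 * tan_d
= pi * 12 * 8.9 * 0.2^2 * 0.4
= pi * 12 * 8.9 * 0.0400 * 0.4
= 5.3684

Q = 5.3684


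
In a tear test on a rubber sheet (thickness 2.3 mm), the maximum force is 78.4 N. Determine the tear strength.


Tear strength = force / thickness
= 78.4 / 2.3
= 34.09 N/mm

34.09 N/mm


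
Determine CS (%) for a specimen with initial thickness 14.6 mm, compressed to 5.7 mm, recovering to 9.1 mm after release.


CS = (t0 - recovered) / (t0 - ts) * 100
= (14.6 - 9.1) / (14.6 - 5.7) * 100
= 5.5 / 8.9 * 100
= 61.8%

61.8%


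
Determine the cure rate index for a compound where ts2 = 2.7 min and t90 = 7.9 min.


CRI = 100 / (t90 - ts2)
= 100 / (7.9 - 2.7)
= 100 / 5.2
= 19.23 min^-1

19.23 min^-1


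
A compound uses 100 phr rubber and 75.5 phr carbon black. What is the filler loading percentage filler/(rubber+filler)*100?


Filler % = filler / (rubber + filler) * 100
= 75.5 / (100 + 75.5) * 100
= 75.5 / 175.5 * 100
= 43.02%

43.02%


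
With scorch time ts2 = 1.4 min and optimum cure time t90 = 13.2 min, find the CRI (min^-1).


CRI = 100 / (t90 - ts2)
= 100 / (13.2 - 1.4)
= 100 / 11.8
= 8.47 min^-1

8.47 min^-1


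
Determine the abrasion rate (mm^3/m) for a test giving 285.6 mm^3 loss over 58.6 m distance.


Rate = volume_loss / distance
= 285.6 / 58.6
= 4.874 mm^3/m

4.874 mm^3/m


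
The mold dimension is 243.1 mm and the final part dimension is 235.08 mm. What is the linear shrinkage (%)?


Shrinkage = (mold - part) / mold * 100
= (243.1 - 235.08) / 243.1 * 100
= 8.02 / 243.1 * 100
= 3.3%

3.3%


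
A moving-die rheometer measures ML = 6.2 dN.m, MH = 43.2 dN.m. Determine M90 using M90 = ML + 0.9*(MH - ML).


M90 = ML + 0.9 * (MH - ML)
M90 = 6.2 + 0.9 * (43.2 - 6.2)
M90 = 6.2 + 0.9 * 37.0
M90 = 39.5 dN.m

39.5 dN.m


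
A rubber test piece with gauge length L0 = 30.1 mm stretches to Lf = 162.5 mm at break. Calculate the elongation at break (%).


Elongation = (Lf - L0) / L0 * 100
= (162.5 - 30.1) / 30.1 * 100
= 132.4 / 30.1 * 100
= 439.9%

439.9%


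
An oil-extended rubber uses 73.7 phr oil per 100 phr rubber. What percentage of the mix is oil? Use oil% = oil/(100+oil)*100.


Oil % = oil / (100 + oil) * 100
= 73.7 / (100 + 73.7) * 100
= 73.7 / 173.7 * 100
= 42.43%

42.43%


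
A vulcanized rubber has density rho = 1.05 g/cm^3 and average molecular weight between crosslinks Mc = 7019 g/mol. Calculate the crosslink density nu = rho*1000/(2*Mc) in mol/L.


nu = rho * 1000 / (2 * Mc)
nu = 1.05 * 1000 / (2 * 7019)
nu = 1050.0 / 14038
nu = 0.0748 mol/L

0.0748 mol/L


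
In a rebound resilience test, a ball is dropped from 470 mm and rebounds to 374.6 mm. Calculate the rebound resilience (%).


Resilience = h_rebound / h_drop * 100
= 374.6 / 470 * 100
= 79.7%

79.7%


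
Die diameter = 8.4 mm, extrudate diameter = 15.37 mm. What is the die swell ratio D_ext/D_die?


Die swell ratio = D_extrudate / D_die
= 15.37 / 8.4
= 1.83

Die swell = 1.83


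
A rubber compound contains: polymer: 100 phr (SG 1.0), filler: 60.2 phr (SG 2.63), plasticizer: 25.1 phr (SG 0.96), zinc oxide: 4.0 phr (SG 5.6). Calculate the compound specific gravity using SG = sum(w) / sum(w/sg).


Sum of weights = 189.3
Volume contributions:
  polymer: 100/1.0 = 100.0000
  filler: 60.2/2.63 = 22.8897
  plasticizer: 25.1/0.96 = 26.1458
  zinc oxide: 4.0/5.6 = 0.7143
Sum of volumes = 149.7499
SG = 189.3 / 149.7499 = 1.264

SG = 1.264


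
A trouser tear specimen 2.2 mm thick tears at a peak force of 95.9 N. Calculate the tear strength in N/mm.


Tear strength = force / thickness
= 95.9 / 2.2
= 43.59 N/mm

43.59 N/mm


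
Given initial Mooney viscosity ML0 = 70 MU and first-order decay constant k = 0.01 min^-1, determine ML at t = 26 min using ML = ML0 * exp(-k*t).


ML = ML0 * exp(-k * t)
ML = 70 * exp(-0.01 * 26)
ML = 70 * 0.7711
ML = 53.97 MU

53.97 MU


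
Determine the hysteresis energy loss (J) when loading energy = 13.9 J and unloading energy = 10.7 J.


Hysteresis loss = loading - unloading
= 13.9 - 10.7
= 3.2 J

3.2 J


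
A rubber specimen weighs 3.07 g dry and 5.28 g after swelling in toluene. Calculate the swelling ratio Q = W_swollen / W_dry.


Q = W_swollen / W_dry
Q = 5.28 / 3.07
Q = 1.72

Q = 1.72


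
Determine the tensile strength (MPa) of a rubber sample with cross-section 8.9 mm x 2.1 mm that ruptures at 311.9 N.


Area = width * thickness = 8.9 * 2.1 = 18.69 mm^2
TS = force / area = 311.9 / 18.69 = 16.69 MPa

16.69 MPa


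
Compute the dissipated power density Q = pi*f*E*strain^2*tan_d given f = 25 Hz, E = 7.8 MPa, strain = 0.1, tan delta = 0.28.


Q = pi * f * E * strain^2 * tan_d
= pi * 25 * 7.8 * 0.1^2 * 0.28
= pi * 25 * 7.8 * 0.0100 * 0.28
= 1.7153

Q = 1.7153


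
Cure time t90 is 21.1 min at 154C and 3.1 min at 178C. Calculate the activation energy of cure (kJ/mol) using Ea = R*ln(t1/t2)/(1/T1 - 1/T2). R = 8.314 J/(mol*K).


T1 = 427.15 K, T2 = 451.15 K
1/T1 - 1/T2 = 1.2454e-04
ln(t1/t2) = ln(21.1/3.1) = 1.9179
Ea = 8.314 * 1.9179 / 1.2454e-04 = 128032.2940 J/mol
Ea = 128.03 kJ/mol

128.03 kJ/mol


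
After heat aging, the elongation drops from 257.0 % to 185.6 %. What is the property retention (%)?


Retention = aged / original * 100
= 185.6 / 257.0 * 100
= 72.2%

72.2%


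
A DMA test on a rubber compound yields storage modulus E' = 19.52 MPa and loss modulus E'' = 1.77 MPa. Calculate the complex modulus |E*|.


|E*| = sqrt(E'^2 + E''^2)
= sqrt(19.52^2 + 1.77^2)
= sqrt(381.0304 + 3.1329)
= 19.6 MPa

19.6 MPa


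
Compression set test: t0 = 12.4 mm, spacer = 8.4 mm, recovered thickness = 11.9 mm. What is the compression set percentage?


CS = (t0 - recovered) / (t0 - ts) * 100
= (12.4 - 11.9) / (12.4 - 8.4) * 100
= 0.5 / 4.0 * 100
= 12.5%

12.5%


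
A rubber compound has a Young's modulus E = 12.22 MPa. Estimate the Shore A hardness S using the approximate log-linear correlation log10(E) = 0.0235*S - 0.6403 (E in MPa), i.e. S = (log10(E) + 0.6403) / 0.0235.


log10(E) = 0.0235*S - 0.6403  =>  S = (log10(E) + 0.6403) / 0.0235
log10(12.22) = 1.087071
S = (1.087071 + 0.6403) / 0.0235 = 1.727371 / 0.0235
S = 73.5

Shore A = 73.5


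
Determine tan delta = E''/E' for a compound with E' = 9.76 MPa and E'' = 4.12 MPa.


tan delta = E'' / E'
= 4.12 / 9.76
= 0.4221

tan delta = 0.4221


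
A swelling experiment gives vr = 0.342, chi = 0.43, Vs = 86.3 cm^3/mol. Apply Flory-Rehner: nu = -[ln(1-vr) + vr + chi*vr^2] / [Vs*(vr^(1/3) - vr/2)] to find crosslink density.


ln(1 - vr) = ln(1 - 0.342) = -0.4186
Numerator = -((-0.4186) + 0.342 + 0.43 * 0.342^2) = 0.0263
Denominator = 86.3 * (0.342^(1/3) - 0.342/2) = 45.5939
nu = 0.0263 / 45.5939 = 5.7586e-04 mol/cm^3

5.7586e-04 mol/cm^3


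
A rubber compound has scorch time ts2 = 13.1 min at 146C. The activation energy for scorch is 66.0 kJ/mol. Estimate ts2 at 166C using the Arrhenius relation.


Convert temperatures: T1 = 146 + 273.15 = 419.15 K, T2 = 166 + 273.15 = 439.15 K
ts2_new = 13.1 * exp(66000 / 8.314 * (1/439.15 - 1/419.15))
1/T2 - 1/T1 = -1.0865e-04
ts2_new = 5.53 min

5.53 min


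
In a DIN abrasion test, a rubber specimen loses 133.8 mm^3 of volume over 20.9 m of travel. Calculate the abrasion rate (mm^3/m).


Rate = volume_loss / distance
= 133.8 / 20.9
= 6.402 mm^3/m

6.402 mm^3/m


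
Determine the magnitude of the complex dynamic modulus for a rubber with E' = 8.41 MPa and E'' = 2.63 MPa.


|E*| = sqrt(E'^2 + E''^2)
= sqrt(8.41^2 + 2.63^2)
= sqrt(70.7281 + 6.9169)
= 8.812 MPa

8.812 MPa


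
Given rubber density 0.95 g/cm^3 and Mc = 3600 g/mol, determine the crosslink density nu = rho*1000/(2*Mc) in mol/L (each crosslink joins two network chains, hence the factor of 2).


nu = rho * 1000 / (2 * Mc)
nu = 0.95 * 1000 / (2 * 3600)
nu = 950.0 / 7200
nu = 0.1319 mol/L

0.1319 mol/L


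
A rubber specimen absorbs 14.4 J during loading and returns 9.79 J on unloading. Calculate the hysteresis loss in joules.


Hysteresis loss = loading - unloading
= 14.4 - 9.79
= 4.61 J

4.61 J


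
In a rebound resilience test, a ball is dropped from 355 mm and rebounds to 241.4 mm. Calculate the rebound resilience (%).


Resilience = h_rebound / h_drop * 100
= 241.4 / 355 * 100
= 68.0%

68.0%


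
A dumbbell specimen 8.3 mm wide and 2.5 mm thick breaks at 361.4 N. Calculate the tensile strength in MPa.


Area = width * thickness = 8.3 * 2.5 = 20.75 mm^2
TS = force / area = 361.4 / 20.75 = 17.42 MPa

17.42 MPa


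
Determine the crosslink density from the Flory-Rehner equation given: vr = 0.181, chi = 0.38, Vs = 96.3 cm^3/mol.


ln(1 - vr) = ln(1 - 0.181) = -0.1997
Numerator = -((-0.1997) + 0.181 + 0.38 * 0.181^2) = 0.0062
Denominator = 96.3 * (0.181^(1/3) - 0.181/2) = 45.7584
nu = 0.0062 / 45.7584 = 1.3598e-04 mol/cm^3

1.3598e-04 mol/cm^3


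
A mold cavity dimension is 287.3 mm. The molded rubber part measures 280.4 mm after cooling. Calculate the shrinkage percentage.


Shrinkage = (mold - part) / mold * 100
= (287.3 - 280.4) / 287.3 * 100
= 6.9 / 287.3 * 100
= 2.4%

2.4%


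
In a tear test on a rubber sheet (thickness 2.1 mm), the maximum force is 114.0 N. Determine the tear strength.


Tear strength = force / thickness
= 114.0 / 2.1
= 54.29 N/mm

54.29 N/mm


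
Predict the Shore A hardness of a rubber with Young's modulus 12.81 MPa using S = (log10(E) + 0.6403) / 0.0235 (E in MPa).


log10(E) = 0.0235*S - 0.6403  =>  S = (log10(E) + 0.6403) / 0.0235
log10(12.81) = 1.107549
S = (1.107549 + 0.6403) / 0.0235 = 1.747849 / 0.0235
S = 74.4

Shore A = 74.4


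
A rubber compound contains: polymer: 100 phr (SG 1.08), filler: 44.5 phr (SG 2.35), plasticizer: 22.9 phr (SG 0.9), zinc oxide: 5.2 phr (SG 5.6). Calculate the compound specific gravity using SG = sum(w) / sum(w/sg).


Sum of weights = 172.6
Volume contributions:
  polymer: 100/1.08 = 92.5926
  filler: 44.5/2.35 = 18.9362
  plasticizer: 22.9/0.9 = 25.4444
  zinc oxide: 5.2/5.6 = 0.9286
Sum of volumes = 137.9018
SG = 172.6 / 137.9018 = 1.252

SG = 1.252


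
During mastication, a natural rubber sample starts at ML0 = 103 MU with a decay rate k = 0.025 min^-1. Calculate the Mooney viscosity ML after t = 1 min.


ML = ML0 * exp(-k * t)
ML = 103 * exp(-0.025 * 1)
ML = 103 * 0.9753
ML = 100.46 MU

100.46 MU


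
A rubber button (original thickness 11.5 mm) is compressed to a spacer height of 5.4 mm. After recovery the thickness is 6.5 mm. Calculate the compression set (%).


CS = (t0 - recovered) / (t0 - ts) * 100
= (11.5 - 6.5) / (11.5 - 5.4) * 100
= 5.0 / 6.1 * 100
= 82.0%

82.0%


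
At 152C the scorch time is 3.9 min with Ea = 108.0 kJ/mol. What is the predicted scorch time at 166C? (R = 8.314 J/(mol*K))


Convert temperatures: T1 = 152 + 273.15 = 425.15 K, T2 = 166 + 273.15 = 439.15 K
ts2_new = 3.9 * exp(108000 / 8.314 * (1/439.15 - 1/425.15))
1/T2 - 1/T1 = -7.4985e-05
ts2_new = 1.47 min

1.47 min


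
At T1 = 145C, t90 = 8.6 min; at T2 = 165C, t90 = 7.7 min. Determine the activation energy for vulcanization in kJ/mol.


T1 = 418.15 K, T2 = 438.15 K
1/T1 - 1/T2 = 1.0916e-04
ln(t1/t2) = ln(8.6/7.7) = 0.1105
Ea = 8.314 * 0.1105 / 1.0916e-04 = 8419.0244 J/mol
Ea = 8.42 kJ/mol

8.42 kJ/mol


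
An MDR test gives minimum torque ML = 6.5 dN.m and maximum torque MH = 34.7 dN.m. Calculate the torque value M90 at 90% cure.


M90 = ML + 0.9 * (MH - ML)
M90 = 6.5 + 0.9 * (34.7 - 6.5)
M90 = 6.5 + 0.9 * 28.2
M90 = 31.88 dN.m

31.88 dN.m


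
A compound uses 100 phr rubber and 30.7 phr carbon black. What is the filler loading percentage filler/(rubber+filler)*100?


Filler % = filler / (rubber + filler) * 100
= 30.7 / (100 + 30.7) * 100
= 30.7 / 130.7 * 100
= 23.49%

23.49%


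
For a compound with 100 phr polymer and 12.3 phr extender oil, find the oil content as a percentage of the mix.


Oil % = oil / (100 + oil) * 100
= 12.3 / (100 + 12.3) * 100
= 12.3 / 112.3 * 100
= 10.95%

10.95%


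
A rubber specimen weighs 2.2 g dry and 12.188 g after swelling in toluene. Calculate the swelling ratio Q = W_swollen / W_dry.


Q = W_swollen / W_dry
Q = 12.188 / 2.2
Q = 5.54

Q = 5.54


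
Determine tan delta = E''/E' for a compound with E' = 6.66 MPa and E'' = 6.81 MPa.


tan delta = E'' / E'
= 6.81 / 6.66
= 1.0225

tan delta = 1.0225


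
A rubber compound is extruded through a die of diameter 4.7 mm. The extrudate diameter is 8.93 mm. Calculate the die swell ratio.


Die swell ratio = D_extrudate / D_die
= 8.93 / 4.7
= 1.9

Die swell = 1.9


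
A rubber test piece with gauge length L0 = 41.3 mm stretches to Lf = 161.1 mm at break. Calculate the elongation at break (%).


Elongation = (Lf - L0) / L0 * 100
= (161.1 - 41.3) / 41.3 * 100
= 119.8 / 41.3 * 100
= 290.1%

290.1%


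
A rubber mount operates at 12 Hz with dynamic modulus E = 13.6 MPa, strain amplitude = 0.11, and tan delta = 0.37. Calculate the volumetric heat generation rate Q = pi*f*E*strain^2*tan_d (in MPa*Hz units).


Q = pi * f * E * strain^2 * tan_d
= pi * 12 * 13.6 * 0.11^2 * 0.37
= pi * 12 * 13.6 * 0.0121 * 0.37
= 2.2954

Q = 2.2954


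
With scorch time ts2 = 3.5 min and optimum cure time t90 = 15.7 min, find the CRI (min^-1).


CRI = 100 / (t90 - ts2)
= 100 / (15.7 - 3.5)
= 100 / 12.2
= 8.2 min^-1

8.2 min^-1


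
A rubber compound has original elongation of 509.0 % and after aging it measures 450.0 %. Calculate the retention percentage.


Retention = aged / original * 100
= 450.0 / 509.0 * 100
= 88.4%

88.4%


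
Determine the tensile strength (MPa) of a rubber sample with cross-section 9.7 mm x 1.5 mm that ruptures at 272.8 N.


Area = width * thickness = 9.7 * 1.5 = 14.55 mm^2
TS = force / area = 272.8 / 14.55 = 18.75 MPa

18.75 MPa


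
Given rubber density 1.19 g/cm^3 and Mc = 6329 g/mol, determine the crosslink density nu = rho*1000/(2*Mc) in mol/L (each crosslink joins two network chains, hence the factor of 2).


nu = rho * 1000 / (2 * Mc)
nu = 1.19 * 1000 / (2 * 6329)
nu = 1190.0 / 12658
nu = 0.0940 mol/L

0.0940 mol/L


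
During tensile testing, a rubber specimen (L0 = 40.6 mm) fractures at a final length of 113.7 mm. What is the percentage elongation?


Elongation = (Lf - L0) / L0 * 100
= (113.7 - 40.6) / 40.6 * 100
= 73.1 / 40.6 * 100
= 180.0%

180.0%


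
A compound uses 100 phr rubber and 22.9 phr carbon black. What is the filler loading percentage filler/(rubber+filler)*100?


Filler % = filler / (rubber + filler) * 100
= 22.9 / (100 + 22.9) * 100
= 22.9 / 122.9 * 100
= 18.63%

18.63%


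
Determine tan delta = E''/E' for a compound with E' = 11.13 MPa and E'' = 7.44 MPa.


tan delta = E'' / E'
= 7.44 / 11.13
= 0.6685

tan delta = 0.6685


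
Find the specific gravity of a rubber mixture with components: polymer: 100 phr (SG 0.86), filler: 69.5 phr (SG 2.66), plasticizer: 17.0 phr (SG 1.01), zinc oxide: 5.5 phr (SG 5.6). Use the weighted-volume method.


Sum of weights = 192.0
Volume contributions:
  polymer: 100/0.86 = 116.2791
  filler: 69.5/2.66 = 26.1278
  plasticizer: 17.0/1.01 = 16.8317
  zinc oxide: 5.5/5.6 = 0.9821
Sum of volumes = 160.2207
SG = 192.0 / 160.2207 = 1.198

SG = 1.198


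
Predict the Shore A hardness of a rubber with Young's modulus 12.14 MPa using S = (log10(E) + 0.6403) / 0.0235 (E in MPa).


log10(E) = 0.0235*S - 0.6403  =>  S = (log10(E) + 0.6403) / 0.0235
log10(12.14) = 1.084219
S = (1.084219 + 0.6403) / 0.0235 = 1.724519 / 0.0235
S = 73.4

Shore A = 73.4


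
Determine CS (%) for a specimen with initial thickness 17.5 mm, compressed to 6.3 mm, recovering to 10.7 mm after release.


CS = (t0 - recovered) / (t0 - ts) * 100
= (17.5 - 10.7) / (17.5 - 6.3) * 100
= 6.8 / 11.2 * 100
= 60.7%

60.7%


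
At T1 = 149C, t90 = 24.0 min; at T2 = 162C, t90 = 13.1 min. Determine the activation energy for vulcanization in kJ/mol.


T1 = 422.15 K, T2 = 435.15 K
1/T1 - 1/T2 = 7.0768e-05
ln(t1/t2) = ln(24.0/13.1) = 0.6054
Ea = 8.314 * 0.6054 / 7.0768e-05 = 71128.6732 J/mol
Ea = 71.13 kJ/mol

71.13 kJ/mol


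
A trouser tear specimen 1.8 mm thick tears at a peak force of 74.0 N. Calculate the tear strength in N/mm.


Tear strength = force / thickness
= 74.0 / 1.8
= 41.11 N/mm

41.11 N/mm


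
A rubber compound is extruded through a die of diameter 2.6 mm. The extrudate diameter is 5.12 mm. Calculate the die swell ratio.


Die swell ratio = D_extrudate / D_die
= 5.12 / 2.6
= 1.969

Die swell = 1.969


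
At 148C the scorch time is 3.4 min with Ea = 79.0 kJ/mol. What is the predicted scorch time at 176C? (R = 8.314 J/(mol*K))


Convert temperatures: T1 = 148 + 273.15 = 421.15 K, T2 = 176 + 273.15 = 449.15 K
ts2_new = 3.4 * exp(79000 / 8.314 * (1/449.15 - 1/421.15))
1/T2 - 1/T1 = -1.4802e-04
ts2_new = 0.83 min

0.83 min


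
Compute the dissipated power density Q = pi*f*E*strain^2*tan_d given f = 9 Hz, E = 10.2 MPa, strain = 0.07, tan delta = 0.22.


Q = pi * f * E * strain^2 * tan_d
= pi * 9 * 10.2 * 0.07^2 * 0.22
= pi * 9 * 10.2 * 0.0049 * 0.22
= 0.3109

Q = 0.3109


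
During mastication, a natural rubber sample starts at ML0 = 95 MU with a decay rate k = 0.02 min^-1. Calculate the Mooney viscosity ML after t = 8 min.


ML = ML0 * exp(-k * t)
ML = 95 * exp(-0.02 * 8)
ML = 95 * 0.8521
ML = 80.95 MU

80.95 MU


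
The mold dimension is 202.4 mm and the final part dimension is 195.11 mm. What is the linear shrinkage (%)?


Shrinkage = (mold - part) / mold * 100
= (202.4 - 195.11) / 202.4 * 100
= 7.29 / 202.4 * 100
= 3.6%

3.6%


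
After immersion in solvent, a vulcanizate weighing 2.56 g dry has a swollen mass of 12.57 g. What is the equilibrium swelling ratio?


Q = W_swollen / W_dry
Q = 12.57 / 2.56
Q = 4.91

Q = 4.91


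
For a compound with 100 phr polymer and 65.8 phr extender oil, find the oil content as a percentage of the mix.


Oil % = oil / (100 + oil) * 100
= 65.8 / (100 + 65.8) * 100
= 65.8 / 165.8 * 100
= 39.69%

39.69%


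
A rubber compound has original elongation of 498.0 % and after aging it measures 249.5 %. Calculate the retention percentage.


Retention = aged / original * 100
= 249.5 / 498.0 * 100
= 50.1%

50.1%


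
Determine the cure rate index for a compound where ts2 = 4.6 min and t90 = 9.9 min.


CRI = 100 / (t90 - ts2)
= 100 / (9.9 - 4.6)
= 100 / 5.3
= 18.87 min^-1

18.87 min^-1


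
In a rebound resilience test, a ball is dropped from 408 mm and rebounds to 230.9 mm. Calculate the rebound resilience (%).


Resilience = h_rebound / h_drop * 100
= 230.9 / 408 * 100
= 56.6%

56.6%


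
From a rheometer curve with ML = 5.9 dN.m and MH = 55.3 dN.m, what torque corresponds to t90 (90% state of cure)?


M90 = ML + 0.9 * (MH - ML)
M90 = 5.9 + 0.9 * (55.3 - 5.9)
M90 = 5.9 + 0.9 * 49.4
M90 = 50.36 dN.m

50.36 dN.m


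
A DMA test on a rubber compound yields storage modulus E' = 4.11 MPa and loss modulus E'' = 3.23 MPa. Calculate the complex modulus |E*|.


|E*| = sqrt(E'^2 + E''^2)
= sqrt(4.11^2 + 3.23^2)
= sqrt(16.8921 + 10.4329)
= 5.227 MPa

5.227 MPa


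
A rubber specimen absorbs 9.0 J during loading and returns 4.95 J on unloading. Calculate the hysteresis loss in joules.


Hysteresis loss = loading - unloading
= 9.0 - 4.95
= 4.05 J

4.05 J


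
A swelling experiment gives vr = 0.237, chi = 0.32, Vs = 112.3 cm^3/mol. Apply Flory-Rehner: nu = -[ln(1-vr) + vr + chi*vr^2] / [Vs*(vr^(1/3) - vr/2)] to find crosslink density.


ln(1 - vr) = ln(1 - 0.237) = -0.2705
Numerator = -((-0.2705) + 0.237 + 0.32 * 0.237^2) = 0.0155
Denominator = 112.3 * (0.237^(1/3) - 0.237/2) = 56.1889
nu = 0.0155 / 56.1889 = 2.7627e-04 mol/cm^3

2.7627e-04 mol/cm^3


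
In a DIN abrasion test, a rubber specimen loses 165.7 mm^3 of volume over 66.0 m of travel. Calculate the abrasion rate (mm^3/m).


Rate = volume_loss / distance
= 165.7 / 66.0
= 2.511 mm^3/m

2.511 mm^3/m


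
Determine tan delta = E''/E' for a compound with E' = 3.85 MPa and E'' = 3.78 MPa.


tan delta = E'' / E'
= 3.78 / 3.85
= 0.9818

tan delta = 0.9818


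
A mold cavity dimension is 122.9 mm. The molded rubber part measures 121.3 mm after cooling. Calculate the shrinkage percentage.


Shrinkage = (mold - part) / mold * 100
= (122.9 - 121.3) / 122.9 * 100
= 1.6 / 122.9 * 100
= 1.3%

1.3%


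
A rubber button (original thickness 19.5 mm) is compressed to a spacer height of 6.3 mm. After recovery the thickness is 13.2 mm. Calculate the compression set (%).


CS = (t0 - recovered) / (t0 - ts) * 100
= (19.5 - 13.2) / (19.5 - 6.3) * 100
= 6.3 / 13.2 * 100
= 47.7%

47.7%


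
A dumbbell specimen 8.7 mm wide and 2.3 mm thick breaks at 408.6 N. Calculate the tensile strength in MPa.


Area = width * thickness = 8.7 * 2.3 = 20.01 mm^2
TS = force / area = 408.6 / 20.01 = 20.42 MPa

20.42 MPa


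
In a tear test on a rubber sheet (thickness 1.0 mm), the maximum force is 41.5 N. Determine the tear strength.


Tear strength = force / thickness
= 41.5 / 1.0
= 41.5 N/mm

41.5 N/mm


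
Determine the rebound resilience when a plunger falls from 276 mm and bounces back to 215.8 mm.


Resilience = h_rebound / h_drop * 100
= 215.8 / 276 * 100
= 78.2%

78.2%


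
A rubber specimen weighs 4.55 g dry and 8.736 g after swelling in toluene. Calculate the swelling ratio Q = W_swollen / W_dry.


Q = W_swollen / W_dry
Q = 8.736 / 4.55
Q = 1.92

Q = 1.92


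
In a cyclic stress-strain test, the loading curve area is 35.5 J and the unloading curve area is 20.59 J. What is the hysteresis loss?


Hysteresis loss = loading - unloading
= 35.5 - 20.59
= 14.91 J

14.91 J


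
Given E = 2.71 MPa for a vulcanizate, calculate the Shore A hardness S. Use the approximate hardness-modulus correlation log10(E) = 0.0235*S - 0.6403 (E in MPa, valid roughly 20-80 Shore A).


log10(E) = 0.0235*S - 0.6403  =>  S = (log10(E) + 0.6403) / 0.0235
log10(2.71) = 0.432969
S = (0.432969 + 0.6403) / 0.0235 = 1.073269 / 0.0235
S = 45.7

Shore A = 45.7


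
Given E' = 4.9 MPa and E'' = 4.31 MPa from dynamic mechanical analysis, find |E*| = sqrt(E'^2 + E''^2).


|E*| = sqrt(E'^2 + E''^2)
= sqrt(4.9^2 + 4.31^2)
= sqrt(24.0100 + 18.5761)
= 6.526 MPa

6.526 MPa


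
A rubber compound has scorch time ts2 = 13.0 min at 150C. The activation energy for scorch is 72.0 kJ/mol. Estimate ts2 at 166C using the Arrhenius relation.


Convert temperatures: T1 = 150 + 273.15 = 423.15 K, T2 = 166 + 273.15 = 439.15 K
ts2_new = 13.0 * exp(72000 / 8.314 * (1/439.15 - 1/423.15))
1/T2 - 1/T1 = -8.6102e-05
ts2_new = 6.17 min

6.17 min


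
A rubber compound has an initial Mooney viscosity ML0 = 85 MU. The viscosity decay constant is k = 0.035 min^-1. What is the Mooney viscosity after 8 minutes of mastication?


ML = ML0 * exp(-k * t)
ML = 85 * exp(-0.035 * 8)
ML = 85 * 0.7558
ML = 64.24 MU

64.24 MU


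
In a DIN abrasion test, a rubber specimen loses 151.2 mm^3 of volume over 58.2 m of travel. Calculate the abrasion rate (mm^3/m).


Rate = volume_loss / distance
= 151.2 / 58.2
= 2.598 mm^3/m

2.598 mm^3/m


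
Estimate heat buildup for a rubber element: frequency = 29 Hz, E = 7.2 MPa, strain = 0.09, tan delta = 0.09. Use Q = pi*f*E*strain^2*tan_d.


Q = pi * f * E * strain^2 * tan_d
= pi * 29 * 7.2 * 0.09^2 * 0.09
= pi * 29 * 7.2 * 0.0081 * 0.09
= 0.4782

Q = 0.4782


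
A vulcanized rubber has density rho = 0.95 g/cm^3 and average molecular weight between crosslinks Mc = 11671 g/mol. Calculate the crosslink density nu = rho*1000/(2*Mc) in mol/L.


nu = rho * 1000 / (2 * Mc)
nu = 0.95 * 1000 / (2 * 11671)
nu = 950.0 / 23342
nu = 0.0407 mol/L

0.0407 mol/L


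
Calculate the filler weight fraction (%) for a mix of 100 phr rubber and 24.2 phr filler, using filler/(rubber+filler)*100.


Filler % = filler / (rubber + filler) * 100
= 24.2 / (100 + 24.2) * 100
= 24.2 / 124.2 * 100
= 19.48%

19.48%


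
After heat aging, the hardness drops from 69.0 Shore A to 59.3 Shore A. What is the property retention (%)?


Retention = aged / original * 100
= 59.3 / 69.0 * 100
= 85.9%

85.9%


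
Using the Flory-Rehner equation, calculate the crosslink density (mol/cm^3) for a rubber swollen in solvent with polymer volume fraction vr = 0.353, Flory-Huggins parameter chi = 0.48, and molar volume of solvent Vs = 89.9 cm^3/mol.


ln(1 - vr) = ln(1 - 0.353) = -0.4354
Numerator = -((-0.4354) + 0.353 + 0.48 * 0.353^2) = 0.0226
Denominator = 89.9 * (0.353^(1/3) - 0.353/2) = 47.6684
nu = 0.0226 / 47.6684 = 4.7404e-04 mol/cm^3

4.7404e-04 mol/cm^3


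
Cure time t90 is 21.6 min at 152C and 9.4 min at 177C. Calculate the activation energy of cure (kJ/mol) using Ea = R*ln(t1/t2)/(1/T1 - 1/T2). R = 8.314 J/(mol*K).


T1 = 425.15 K, T2 = 450.15 K
1/T1 - 1/T2 = 1.3063e-04
ln(t1/t2) = ln(21.6/9.4) = 0.8320
Ea = 8.314 * 0.8320 / 1.3063e-04 = 52952.2268 J/mol
Ea = 52.95 kJ/mol

52.95 kJ/mol


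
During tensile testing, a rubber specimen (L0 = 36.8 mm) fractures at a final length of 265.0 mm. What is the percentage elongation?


Elongation = (Lf - L0) / L0 * 100
= (265.0 - 36.8) / 36.8 * 100
= 228.2 / 36.8 * 100
= 620.1%

620.1%


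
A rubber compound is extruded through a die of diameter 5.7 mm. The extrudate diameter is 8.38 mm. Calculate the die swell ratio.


Die swell ratio = D_extrudate / D_die
= 8.38 / 5.7
= 1.47

Die swell = 1.47


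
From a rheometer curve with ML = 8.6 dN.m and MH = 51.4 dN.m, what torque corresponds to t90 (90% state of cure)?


M90 = ML + 0.9 * (MH - ML)
M90 = 8.6 + 0.9 * (51.4 - 8.6)
M90 = 8.6 + 0.9 * 42.8
M90 = 47.12 dN.m

47.12 dN.m


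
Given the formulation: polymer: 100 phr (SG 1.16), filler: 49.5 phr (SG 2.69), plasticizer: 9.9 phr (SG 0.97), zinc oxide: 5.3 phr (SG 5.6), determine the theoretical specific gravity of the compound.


Sum of weights = 164.7
Volume contributions:
  polymer: 100/1.16 = 86.2069
  filler: 49.5/2.69 = 18.4015
  plasticizer: 9.9/0.97 = 10.2062
  zinc oxide: 5.3/5.6 = 0.9464
Sum of volumes = 115.7610
SG = 164.7 / 115.7610 = 1.423

SG = 1.423


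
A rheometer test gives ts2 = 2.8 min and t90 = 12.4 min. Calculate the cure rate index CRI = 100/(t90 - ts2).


CRI = 100 / (t90 - ts2)
= 100 / (12.4 - 2.8)
= 100 / 9.6
= 10.42 min^-1

10.42 min^-1


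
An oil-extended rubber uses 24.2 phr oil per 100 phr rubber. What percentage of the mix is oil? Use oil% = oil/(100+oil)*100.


Oil % = oil / (100 + oil) * 100
= 24.2 / (100 + 24.2) * 100
= 24.2 / 124.2 * 100
= 19.48%

19.48%


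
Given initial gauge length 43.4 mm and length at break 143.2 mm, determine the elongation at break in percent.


Elongation = (Lf - L0) / L0 * 100
= (143.2 - 43.4) / 43.4 * 100
= 99.8 / 43.4 * 100
= 230.0%

230.0%


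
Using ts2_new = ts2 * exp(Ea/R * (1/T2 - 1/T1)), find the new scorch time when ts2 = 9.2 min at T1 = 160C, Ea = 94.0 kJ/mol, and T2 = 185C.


Convert temperatures: T1 = 160 + 273.15 = 433.15 K, T2 = 185 + 273.15 = 458.15 K
ts2_new = 9.2 * exp(94000 / 8.314 * (1/458.15 - 1/433.15))
1/T2 - 1/T1 = -1.2598e-04
ts2_new = 2.21 min

2.21 min


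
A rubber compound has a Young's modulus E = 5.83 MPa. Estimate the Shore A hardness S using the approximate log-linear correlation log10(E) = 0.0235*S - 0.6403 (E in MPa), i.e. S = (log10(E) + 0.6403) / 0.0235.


log10(E) = 0.0235*S - 0.6403  =>  S = (log10(E) + 0.6403) / 0.0235
log10(5.83) = 0.765669
S = (0.765669 + 0.6403) / 0.0235 = 1.405969 / 0.0235
S = 59.8

Shore A = 59.8


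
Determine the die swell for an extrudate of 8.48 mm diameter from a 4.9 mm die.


Die swell ratio = D_extrudate / D_die
= 8.48 / 4.9
= 1.731

Die swell = 1.731


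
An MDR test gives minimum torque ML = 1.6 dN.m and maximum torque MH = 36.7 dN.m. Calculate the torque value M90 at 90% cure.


M90 = ML + 0.9 * (MH - ML)
M90 = 1.6 + 0.9 * (36.7 - 1.6)
M90 = 1.6 + 0.9 * 35.1
M90 = 33.19 dN.m

33.19 dN.m


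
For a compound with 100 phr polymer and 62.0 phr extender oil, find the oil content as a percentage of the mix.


Oil % = oil / (100 + oil) * 100
= 62.0 / (100 + 62.0) * 100
= 62.0 / 162.0 * 100
= 38.27%

38.27%


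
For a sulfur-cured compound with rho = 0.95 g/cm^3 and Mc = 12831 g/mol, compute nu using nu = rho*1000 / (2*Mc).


nu = rho * 1000 / (2 * Mc)
nu = 0.95 * 1000 / (2 * 12831)
nu = 950.0 / 25662
nu = 0.0370 mol/L

0.0370 mol/L


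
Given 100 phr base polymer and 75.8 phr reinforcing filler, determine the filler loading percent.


Filler % = filler / (rubber + filler) * 100
= 75.8 / (100 + 75.8) * 100
= 75.8 / 175.8 * 100
= 43.12%

43.12%


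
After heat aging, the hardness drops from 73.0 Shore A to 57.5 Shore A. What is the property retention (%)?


Retention = aged / original * 100
= 57.5 / 73.0 * 100
= 78.8%

78.8%


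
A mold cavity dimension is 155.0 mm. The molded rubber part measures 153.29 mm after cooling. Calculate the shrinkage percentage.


Shrinkage = (mold - part) / mold * 100
= (155.0 - 153.29) / 155.0 * 100
= 1.71 / 155.0 * 100
= 1.1%

1.1%


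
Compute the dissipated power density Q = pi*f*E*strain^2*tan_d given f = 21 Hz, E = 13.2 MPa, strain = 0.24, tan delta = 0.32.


Q = pi * f * E * strain^2 * tan_d
= pi * 21 * 13.2 * 0.24^2 * 0.32
= pi * 21 * 13.2 * 0.0576 * 0.32
= 16.0515

Q = 16.0515


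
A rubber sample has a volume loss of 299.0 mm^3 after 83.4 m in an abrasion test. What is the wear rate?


Rate = volume_loss / distance
= 299.0 / 83.4
= 3.585 mm^3/m

3.585 mm^3/m


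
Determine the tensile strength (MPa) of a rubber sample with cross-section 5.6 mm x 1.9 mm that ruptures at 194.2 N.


Area = width * thickness = 5.6 * 1.9 = 10.64 mm^2
TS = force / area = 194.2 / 10.64 = 18.25 MPa

18.25 MPa


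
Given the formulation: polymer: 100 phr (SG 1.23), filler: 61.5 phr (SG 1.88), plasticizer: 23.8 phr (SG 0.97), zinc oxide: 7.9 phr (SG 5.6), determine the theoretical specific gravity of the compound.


Sum of weights = 193.2
Volume contributions:
  polymer: 100/1.23 = 81.3008
  filler: 61.5/1.88 = 32.7128
  plasticizer: 23.8/0.97 = 24.5361
  zinc oxide: 7.9/5.6 = 1.4107
Sum of volumes = 139.9604
SG = 193.2 / 139.9604 = 1.38

SG = 1.38
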